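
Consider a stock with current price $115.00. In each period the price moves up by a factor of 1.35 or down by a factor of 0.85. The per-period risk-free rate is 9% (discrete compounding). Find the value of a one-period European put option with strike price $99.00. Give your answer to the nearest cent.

$0.60

Risk-neutral probability p = (1 + 0.09 − 0.85)/(1.35 − 0.85) = 0.2400/0.5000 = 0.4800
Terminal stock prices: S_u = 155.2, S_d = 97.75
Terminal payoffs (K − S): max(-56.25, 0) = 0, max(1.25, 0) = 1.25
Node 0 (S = 115): V_0 = 1/1.09·[0.4800·0.0000 + 0.5200·1.2500] = 0.5963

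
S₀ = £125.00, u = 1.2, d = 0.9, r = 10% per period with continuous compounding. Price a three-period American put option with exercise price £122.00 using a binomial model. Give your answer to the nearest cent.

£2.74

Risk-neutral probability p = (e^0.1 − 0.9)/(1.2 − 0.9) = 0.2052/0.3000 = 0.6839
Terminal stock prices: S_uuu = 216, S_uud = 162, S_udd = 121.5, S_ddd = 91.13
Terminal payoffs (K − S): max(-94, 0) = 0, max(-40, 0) = 0, max(0.5, 0) = 0.5, max(30.87, 0) = 30.87
Node uu (S = 180): continuation = e^(−0.1)·[0.6839·0.0000 + 0.3161·0.0000] = 0.0000; exercise value = 0.0000 ≤ continuation, so V_uu = 0.0000
Node ud (S = 135): continuation = e^(−0.1)·[0.6839·0.0000 + 0.3161·0.5000] = 0.1430; exercise value = 0.0000 ≤ continuation, so V_ud = 0.1430
Node dd (S = 101.2): continuation = e^(−0.1)·[0.6839·0.5000 + 0.3161·30.8750] = 9.1402; exercise value = 20.7500 > continuation, so V_dd = 20.7500 (exercise)
Node u (S = 150): continuation = e^(−0.1)·[0.6839·0.0000 + 0.3161·0.1430] = 0.0409; exercise value = 0.0000 ≤ continuation, so V_u = 0.0409
Node d (S = 112.5): continuation = e^(−0.1)·[0.6839·0.1430 + 0.3161·20.7500] = 6.0233; exercise value = 9.5000 > continuation, so V_d = 9.5000 (exercise)
Node 0 (S = 125): continuation = e^(−0.1)·[0.6839·0.0409 + 0.3161·9.5000] = 2.7425; exercise value = 0.0000 ≤ continuation, so V_0 = 2.7425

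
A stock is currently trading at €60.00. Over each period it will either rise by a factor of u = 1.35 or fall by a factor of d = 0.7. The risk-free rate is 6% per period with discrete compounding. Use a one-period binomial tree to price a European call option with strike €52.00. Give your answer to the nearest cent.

€15.15

Risk-neutral probability p = (1 + 0.06 − 0.7)/(1.35 − 0.7) = 0.3600/0.6500 = 0.5538
Terminal stock prices: S_u = 81, S_d = 42
Terminal payoffs (S − K): max(29, 0) = 29, max(-10, 0) = 0
Node 0 (S = 60): V_0 = 1/1.06·[0.5538·29.0000 + 0.4462·0.0000] = 15.1524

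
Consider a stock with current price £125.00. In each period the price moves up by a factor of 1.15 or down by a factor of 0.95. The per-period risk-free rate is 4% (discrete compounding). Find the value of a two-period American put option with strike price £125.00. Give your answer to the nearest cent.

Risk-neutral probability p = (1 + 0.04 − 0.95)/(1.15 − 0.95) = 0.0900/0.2000 = 0.4500
Terminal stock prices: S_uu = 165.3, S_ud = 136.6, S_dd = 112.8
Terminal payoffs (K − S): max(-40.31, 0) = 0, max(-11.56, 0) = 0, max(12.19, 0) = 12.19
Node u (S = 143.8): continuation = 1/1.04·[0.4500·0.0000 + 0.5500·0.0000] = 0.0000; exercise value = 0.0000 ≤ continuation, so V_u = 0.0000
Node d (S = 118.8): continuation = 1/1.04·[0.4500·0.0000 + 0.5500·12.1875] = 6.4453; exercise value = 6.2500 ≤ continuation, so V_d = 6.4453
Node 0 (S = 125): continuation = 1/1.04·[0.4500·0.0000 + 0.5500·6.4453] = 3.4086; exercise value = 0.0000 ≤ continuation, so V_0 = 3.4086

£3.41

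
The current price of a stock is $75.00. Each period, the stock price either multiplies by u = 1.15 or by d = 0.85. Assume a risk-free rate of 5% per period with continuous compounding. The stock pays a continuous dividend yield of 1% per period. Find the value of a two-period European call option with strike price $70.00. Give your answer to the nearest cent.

Per-period risk-free factor R = e^0.05 = 1.0513; dividend-adjusted growth = e^(0.05−0.01) = 1.0408.
Risk-neutral probability p = (1.0408 − 0.85)/(1.15 − 0.85) = 0.1908/0.3000 = 0.6360
Terminal stock prices: S_uu = 99.19, S_ud = 73.31, S_dd = 54.19
Terminal payoffs (S − K): max(29.19, 0) = 29.19, max(3.312, 0) = 3.312, max(-15.81, 0) = 0
Node u (S = 86.25): V_u = e^(−0.05)·[0.6360·29.1875 + 0.3640·3.3125] = 18.8057
Node d (S = 63.75): V_d = e^(−0.05)·[0.6360·3.3125 + 0.3640·0.0000] = 2.0041
Node 0 (S = 75): V_0 = e^(−0.05)·[0.6360·18.8057 + 0.3640·2.0041] = 12.0716

$12.07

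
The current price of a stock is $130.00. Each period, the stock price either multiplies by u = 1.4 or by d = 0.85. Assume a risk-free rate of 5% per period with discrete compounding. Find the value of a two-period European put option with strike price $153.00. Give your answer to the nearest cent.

$21.70

Risk-neutral probability p = (1 + 0.05 − 0.85)/(1.4 − 0.85) = 0.2000/0.5500 = 0.3636
Terminal stock prices: S_uu = 254.8, S_ud = 154.7, S_dd = 93.92
Terminal payoffs (K − S): max(-101.8, 0) = 0, max(-1.7, 0) = 0, max(59.08, 0) = 59.08
Node u (S = 182): V_u = 1/1.05·[0.3636·0.0000 + 0.6364·0.0000] = 0.0000
Node d (S = 110.5): V_d = 1/1.05·[0.3636·0.0000 + 0.6364·59.0750] = 35.8030
Node 0 (S = 130): V_0 = 1/1.05·[0.3636·0.0000 + 0.6364·35.8030] = 21.6988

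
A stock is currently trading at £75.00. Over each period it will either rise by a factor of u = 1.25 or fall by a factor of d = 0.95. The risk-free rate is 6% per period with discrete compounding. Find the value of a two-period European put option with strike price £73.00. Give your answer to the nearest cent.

Risk-neutral probability p = (1 + 0.06 − 0.95)/(1.25 − 0.95) = 0.1100/0.3000 = 0.3667
Terminal stock prices: S_uu = 117.2, S_ud = 89.06, S_dd = 67.69
Terminal payoffs (K − S): max(-44.19, 0) = 0, max(-16.06, 0) = 0, max(5.312, 0) = 5.312
Node u (S = 93.75): V_u = 1/1.06·[0.3667·0.0000 + 0.6333·0.0000] = 0.0000
Node d (S = 71.25): V_d = 1/1.06·[0.3667·0.0000 + 0.6333·5.3125] = 3.1741
Node 0 (S = 75): V_0 = 1/1.06·[0.3667·0.0000 + 0.6333·3.1741] = 1.8965

£1.90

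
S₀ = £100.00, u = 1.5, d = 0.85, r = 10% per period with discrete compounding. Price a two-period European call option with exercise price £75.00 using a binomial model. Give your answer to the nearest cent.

£38.88

Risk-neutral probability p = (1 + 0.1 − 0.85)/(1.5 − 0.85) = 0.2500/0.6500 = 0.3846
Terminal stock prices: S_uu = 225, S_ud = 127.5, S_dd = 72.25
Terminal payoffs (S − K): max(150, 0) = 150, max(52.5, 0) = 52.5, max(-2.75, 0) = 0
Node u (S = 150): V_u = 1/1.1·[0.3846·150.0000 + 0.6154·52.5000] = 81.8182
Node d (S = 85): V_d = 1/1.1·[0.3846·52.5000 + 0.6154·0.0000] = 18.3566
Node 0 (S = 100): V_0 = 1/1.1·[0.3846·81.8182 + 0.6154·18.3566] = 38.8772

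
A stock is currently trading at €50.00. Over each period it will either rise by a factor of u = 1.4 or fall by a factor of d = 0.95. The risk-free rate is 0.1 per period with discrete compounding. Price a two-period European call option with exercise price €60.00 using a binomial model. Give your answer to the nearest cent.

€5.88

Risk-neutral probability p = (1 + 0.1 − 0.95)/(1.4 − 0.95) = 0.1500/0.4500 = 0.3333
Terminal stock prices: S_uu = 98, S_ud = 66.5, S_dd = 45.12
Terminal payoffs (S − K): max(38, 0) = 38, max(6.5, 0) = 6.5, max(-14.88, 0) = 0
Node u (S = 70): V_u = 1/1.1·[0.3333·38.0000 + 0.6667·6.5000] = 15.4545
Node d (S = 47.5): V_d = 1/1.1·[0.3333·6.5000 + 0.6667·0.0000] = 1.9697
Node 0 (S = 50): V_0 = 1/1.1·[0.3333·15.4545 + 0.6667·1.9697] = 5.8770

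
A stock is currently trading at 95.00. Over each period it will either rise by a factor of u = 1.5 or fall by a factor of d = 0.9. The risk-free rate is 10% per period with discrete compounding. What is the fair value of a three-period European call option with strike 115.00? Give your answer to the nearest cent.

Risk-neutral probability p = (1 + 0.1 − 0.9)/(1.5 − 0.9) = 0.2000/0.6000 = 0.3333
Terminal stock prices: S_uuu = 320.6, S_uud = 192.4, S_udd = 115.4, S_ddd = 69.26
Terminal payoffs (S − K): max(205.6, 0) = 205.6, max(77.38, 0) = 77.38, max(0.425, 0) = 0.425, max(-45.74, 0) = 0
Node uu (S = 213.8): V_uu = 1/1.1·[0.3333·205.6250 + 0.6667·77.3750] = 109.2045
Node ud (S = 128.2): V_ud = 1/1.1·[0.3333·77.3750 + 0.6667·0.4250] = 23.7045
Node dd (S = 76.95): V_dd = 1/1.1·[0.3333·0.4250 + 0.6667·0.0000] = 0.1288
Node u (S = 142.5): V_u = 1/1.1·[0.3333·109.2045 + 0.6667·23.7045] = 47.4587
Node d (S = 85.5): V_d = 1/1.1·[0.3333·23.7045 + 0.6667·0.1288] = 7.2612
Node 0 (S = 95): V_0 = 1/1.1·[0.3333·47.4587 + 0.6667·7.2612] = 18.7822

18.78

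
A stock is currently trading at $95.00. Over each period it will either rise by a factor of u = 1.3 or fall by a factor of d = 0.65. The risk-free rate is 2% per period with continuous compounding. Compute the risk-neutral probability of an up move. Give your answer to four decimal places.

Risk-neutral probability p = (e^0.02 − 0.65)/(1.3 − 0.65) = 0.3702/0.6500 = 0.5695

p = 0.5695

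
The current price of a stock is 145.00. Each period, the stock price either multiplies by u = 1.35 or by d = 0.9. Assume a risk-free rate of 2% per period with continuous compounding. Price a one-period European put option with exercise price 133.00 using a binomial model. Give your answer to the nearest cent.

Risk-neutral probability p = (e^0.02 − 0.9)/(1.35 − 0.9) = 0.1202/0.4500 = 0.2671
Terminal stock prices: S_u = 195.8, S_d = 130.5
Terminal payoffs (K − S): max(-62.75, 0) = 0, max(2.5, 0) = 2.5
Node 0 (S = 145): V_0 = e^(−0.02)·[0.2671·0.0000 + 0.7329·2.5000] = 1.7959

1.80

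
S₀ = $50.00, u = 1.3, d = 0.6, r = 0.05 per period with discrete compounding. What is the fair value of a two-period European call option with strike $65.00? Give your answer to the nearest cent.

Risk-neutral probability p = (1 + 0.05 − 0.6)/(1.3 − 0.6) = 0.4500/0.7000 = 0.6429
Terminal stock prices: S_uu = 84.5, S_ud = 39, S_dd = 18
Terminal payoffs (S − K): max(19.5, 0) = 19.5, max(-26, 0) = 0, max(-47, 0) = 0
Node u (S = 65): V_u = 1/1.05·[0.6429·19.5000 + 0.3571·0.0000] = 11.9388
Node d (S = 30): V_d = 1/1.05·[0.6429·0.0000 + 0.3571·0.0000] = 0.0000
Node 0 (S = 50): V_0 = 1/1.05·[0.6429·11.9388 + 0.3571·0.0000] = 7.3095

$7.31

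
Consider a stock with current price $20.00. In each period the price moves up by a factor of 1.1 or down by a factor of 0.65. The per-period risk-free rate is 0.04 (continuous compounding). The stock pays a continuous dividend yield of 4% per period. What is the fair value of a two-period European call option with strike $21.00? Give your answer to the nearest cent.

$1.79

Per-period risk-free factor R = e^0.04 = 1.0408; dividend-adjusted growth = e^(0.04−0.04) = 1.0000.
Risk-neutral probability p = (1.0000 − 0.65)/(1.1 − 0.65) = 0.3500/0.4500 = 0.7778
Terminal stock prices: S_uu = 24.2, S_ud = 14.3, S_dd = 8.45
Terminal payoffs (S − K): max(3.2, 0) = 3.2, max(-6.7, 0) = 0, max(-12.55, 0) = 0
Node u (S = 22): V_u = e^(−0.04)·[0.7778·3.2000 + 0.2222·0.0000] = 2.3913
Node d (S = 13): V_d = e^(−0.04)·[0.7778·0.0000 + 0.2222·0.0000] = 0.0000
Node 0 (S = 20): V_0 = e^(−0.04)·[0.7778·2.3913 + 0.2222·0.0000] = 1.7870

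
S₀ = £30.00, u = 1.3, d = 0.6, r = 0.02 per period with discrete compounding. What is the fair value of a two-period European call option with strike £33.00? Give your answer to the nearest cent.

£6.12

Risk-neutral probability p = (1 + 0.02 − 0.6)/(1.3 − 0.6) = 0.4200/0.7000 = 0.6000
Terminal stock prices: S_uu = 50.7, S_ud = 23.4, S_dd = 10.8
Terminal payoffs (S − K): max(17.7, 0) = 17.7, max(-9.6, 0) = 0, max(-22.2, 0) = 0
Node u (S = 39): V_u = 1/1.02·[0.6000·17.7000 + 0.4000·0.0000] = 10.4118
Node d (S = 18): V_d = 1/1.02·[0.6000·0.0000 + 0.4000·0.0000] = 0.0000
Node 0 (S = 30): V_0 = 1/1.02·[0.6000·10.4118 + 0.4000·0.0000] = 6.1246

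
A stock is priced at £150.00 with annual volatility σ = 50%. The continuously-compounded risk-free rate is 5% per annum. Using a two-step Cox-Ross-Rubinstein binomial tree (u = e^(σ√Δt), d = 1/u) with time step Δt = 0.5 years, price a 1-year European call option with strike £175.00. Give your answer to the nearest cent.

CRR parameters: u = e^(σ√Δt) = e^(0.5·√0.5) = 1.4241, d = 1/u = 0.7022
Per-period rate: rΔt = 0.05·0.5 = 0.025, so R = e^0.025 = 1.0253
Risk-neutral probability p = (e^0.025 − 0.7022)/(1.4241 − 0.7022) = 0.3231/0.7219 = 0.4476
Terminal stock prices: S_uu = 304.2, S_ud = 150, S_dd = 73.96
Terminal payoffs (S − K): max(129.2, 0) = 129.2, max(-25, 0) = 0, max(-101, 0) = 0
Node u (S = 213.6): V_u = e^(−0.025)·[0.4476·129.2172 + 0.5524·0.0000] = 56.4080
Node d (S = 105.3): V_d = e^(−0.025)·[0.4476·0.0000 + 0.5524·0.0000] = 0.0000
Node 0 (S = 150): V_0 = e^(−0.025)·[0.4476·56.4080 + 0.5524·0.0000] = 24.6241

£24.62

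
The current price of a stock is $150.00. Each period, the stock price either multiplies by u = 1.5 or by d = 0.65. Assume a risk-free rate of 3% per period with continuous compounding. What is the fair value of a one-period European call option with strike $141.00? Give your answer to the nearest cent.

Risk-neutral probability p = (e^0.03 − 0.65)/(1.5 − 0.65) = 0.3805/0.8500 = 0.4476
Terminal stock prices: S_u = 225, S_d = 97.5
Terminal payoffs (S − K): max(84, 0) = 84, max(-43.5, 0) = 0
Node 0 (S = 150): V_0 = e^(−0.03)·[0.4476·84.0000 + 0.5524·0.0000] = 36.4867

$36.49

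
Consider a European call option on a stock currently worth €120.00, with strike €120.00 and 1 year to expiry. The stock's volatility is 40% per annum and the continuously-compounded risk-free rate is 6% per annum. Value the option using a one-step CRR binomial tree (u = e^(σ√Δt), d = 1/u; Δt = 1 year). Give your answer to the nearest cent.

CRR parameters: u = e^(σ√Δt) = e^(0.4·√1) = 1.4918, d = 1/u = 0.6703
Per-period rate: rΔt = 0.06·1 = 0.06, so R = e^0.06 = 1.0618
Risk-neutral probability p = (e^0.06 − 0.6703)/(1.4918 − 0.6703) = 0.3915/0.8215 = 0.4766
Terminal stock prices: S_u = 179, S_d = 80.44
Terminal payoffs (S − K): max(59.02, 0) = 59.02, max(-39.56, 0) = 0
Node 0 (S = 120): V_0 = e^(−0.06)·[0.4766·59.0190 + 0.5234·0.0000] = 26.4895

€26.49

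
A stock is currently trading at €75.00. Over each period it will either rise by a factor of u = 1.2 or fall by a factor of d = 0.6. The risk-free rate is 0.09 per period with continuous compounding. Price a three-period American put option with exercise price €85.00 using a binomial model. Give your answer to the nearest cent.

Risk-neutral probability p = (e^0.09 − 0.6)/(1.2 − 0.6) = 0.4942/0.6000 = 0.8236
Terminal stock prices: S_uuu = 129.6, S_uud = 64.8, S_udd = 32.4, S_ddd = 16.2
Terminal payoffs (K − S): max(-44.6, 0) = 0, max(20.2, 0) = 20.2, max(52.6, 0) = 52.6, max(68.8, 0) = 68.8
Node uu (S = 108): continuation = e^(−0.09)·[0.8236·0.0000 + 0.1764·20.2000] = 3.2562; exercise value = 0.0000 ≤ continuation, so V_uu = 3.2562
Node ud (S = 54): continuation = e^(−0.09)·[0.8236·20.2000 + 0.1764·52.6000] = 23.6842; exercise value = 31.0000 > continuation, so V_ud = 31.0000 (exercise)
Node dd (S = 27): continuation = e^(−0.09)·[0.8236·52.6000 + 0.1764·68.8000] = 50.6842; exercise value = 58.0000 > continuation, so V_dd = 58.0000 (exercise)
Node u (S = 90): continuation = e^(−0.09)·[0.8236·3.2562 + 0.1764·31.0000] = 7.4481; exercise value = 0.0000 ≤ continuation, so V_u = 7.4481
Node d (S = 45): continuation = e^(−0.09)·[0.8236·31.0000 + 0.1764·58.0000] = 32.6842; exercise value = 40.0000 > continuation, so V_d = 40.0000 (exercise)
Node 0 (S = 75): continuation = e^(−0.09)·[0.8236·7.4481 + 0.1764·40.0000] = 12.0543; exercise value = 10.0000 ≤ continuation, so V_0 = 12.0543

€12.05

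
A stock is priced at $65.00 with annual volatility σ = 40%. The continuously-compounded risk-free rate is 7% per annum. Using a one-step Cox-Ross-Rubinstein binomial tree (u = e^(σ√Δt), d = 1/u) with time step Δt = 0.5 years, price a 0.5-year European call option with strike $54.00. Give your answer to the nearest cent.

$15.32

CRR parameters: u = e^(σ√Δt) = e^(0.4·√0.5) = 1.3269, d = 1/u = 0.7536
Per-period rate: rΔt = 0.07·0.5 = 0.035, so R = e^0.035 = 1.0356
Risk-neutral probability p = (e^0.035 − 0.7536)/(1.3269 − 0.7536) = 0.2820/0.5733 = 0.4919
Terminal stock prices: S_u = 86.25, S_d = 48.99
Terminal payoffs (S − K): max(32.25, 0) = 32.25, max(-5.014, 0) = 0
Node 0 (S = 65): V_0 = e^(−0.035)·[0.4919·32.2483 + 0.5081·0.0000] = 15.3171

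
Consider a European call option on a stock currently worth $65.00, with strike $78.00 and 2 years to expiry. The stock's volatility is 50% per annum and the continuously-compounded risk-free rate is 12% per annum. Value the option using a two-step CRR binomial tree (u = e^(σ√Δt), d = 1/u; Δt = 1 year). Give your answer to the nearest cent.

$19.40

CRR parameters: u = e^(σ√Δt) = e^(0.5·√1) = 1.6487, d = 1/u = 0.6065
Per-period rate: rΔt = 0.12·1 = 0.12, so R = e^0.12 = 1.1275
Risk-neutral probability p = (e^0.12 − 0.6065)/(1.6487 − 0.6065) = 0.5210/1.0422 = 0.4999
Terminal stock prices: S_uu = 176.7, S_ud = 65, S_dd = 23.91
Terminal payoffs (S − K): max(98.69, 0) = 98.69, max(-13, 0) = 0, max(-54.09, 0) = 0
Node u (S = 107.2): V_u = e^(−0.12)·[0.4999·98.6883 + 0.5001·0.0000] = 43.7535
Node d (S = 39.42): V_d = e^(−0.12)·[0.4999·0.0000 + 0.5001·0.0000] = 0.0000
Node 0 (S = 65): V_0 = e^(−0.12)·[0.4999·43.7535 + 0.5001·0.0000] = 19.3981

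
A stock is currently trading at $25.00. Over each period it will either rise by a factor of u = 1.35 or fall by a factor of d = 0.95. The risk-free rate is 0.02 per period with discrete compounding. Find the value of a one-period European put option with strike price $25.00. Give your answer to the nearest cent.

$1.01

Risk-neutral probability p = (1 + 0.02 − 0.95)/(1.35 − 0.95) = 0.0700/0.4000 = 0.1750
Terminal stock prices: S_u = 33.75, S_d = 23.75
Terminal payoffs (K − S): max(-8.75, 0) = 0, max(1.25, 0) = 1.25
Node 0 (S = 25): V_0 = 1/1.02·[0.1750·0.0000 + 0.8250·1.2500] = 1.0110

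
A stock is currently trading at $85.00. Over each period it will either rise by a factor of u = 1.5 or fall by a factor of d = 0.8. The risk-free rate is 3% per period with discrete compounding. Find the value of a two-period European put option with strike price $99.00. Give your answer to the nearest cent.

$18.95

Risk-neutral probability p = (1 + 0.03 − 0.8)/(1.5 − 0.8) = 0.2300/0.7000 = 0.3286
Terminal stock prices: S_uu = 191.2, S_ud = 102, S_dd = 54.4
Terminal payoffs (K − S): max(-92.25, 0) = 0, max(-3, 0) = 0, max(44.6, 0) = 44.6
Node u (S = 127.5): V_u = 1/1.03·[0.3286·0.0000 + 0.6714·0.0000] = 0.0000
Node d (S = 68): V_d = 1/1.03·[0.3286·0.0000 + 0.6714·44.6000] = 29.0735
Node 0 (S = 85): V_0 = 1/1.03·[0.3286·0.0000 + 0.6714·29.0735] = 18.9522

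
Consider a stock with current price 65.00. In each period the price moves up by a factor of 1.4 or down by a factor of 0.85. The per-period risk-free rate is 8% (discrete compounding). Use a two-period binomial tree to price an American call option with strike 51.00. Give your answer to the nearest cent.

Risk-neutral probability p = (1 + 0.08 − 0.85)/(1.4 − 0.85) = 0.2300/0.5500 = 0.4182
Terminal stock prices: S_uu = 127.4, S_ud = 77.35, S_dd = 46.96
Terminal payoffs (S − K): max(76.4, 0) = 76.4, max(26.35, 0) = 26.35, max(-4.038, 0) = 0
Node u (S = 91): continuation = 1/1.08·[0.4182·76.4000 + 0.5818·26.3500] = 43.7778; exercise value = 40.0000 ≤ continuation, so V_u = 43.7778
Node d (S = 55.25): continuation = 1/1.08·[0.4182·26.3500 + 0.5818·0.0000] = 10.2029; exercise value = 4.2500 ≤ continuation, so V_d = 10.2029
Node 0 (S = 65): continuation = 1/1.08·[0.4182·43.7778 + 0.5818·10.2029] = 22.4475; exercise value = 14.0000 ≤ continuation, so V_0 = 22.4475

22.45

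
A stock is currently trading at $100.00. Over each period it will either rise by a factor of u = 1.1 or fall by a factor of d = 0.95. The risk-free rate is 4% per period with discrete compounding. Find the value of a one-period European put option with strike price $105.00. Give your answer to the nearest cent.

$3.85

Risk-neutral probability p = (1 + 0.04 − 0.95)/(1.1 − 0.95) = 0.0900/0.1500 = 0.6000
Terminal stock prices: S_u = 110, S_d = 95
Terminal payoffs (K − S): max(-5, 0) = 0, max(10, 0) = 10
Node 0 (S = 100): V_0 = 1/1.04·[0.6000·0.0000 + 0.4000·10.0000] = 3.8462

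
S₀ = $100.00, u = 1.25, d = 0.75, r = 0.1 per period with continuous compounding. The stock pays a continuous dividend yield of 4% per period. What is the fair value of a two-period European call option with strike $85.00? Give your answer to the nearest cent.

$26.05

Per-period risk-free factor R = e^0.1 = 1.1052; dividend-adjusted growth = e^(0.1−0.04) = 1.0618.
Risk-neutral probability p = (1.0618 − 0.75)/(1.25 − 0.75) = 0.3118/0.5000 = 0.6237
Terminal stock prices: S_uu = 156.2, S_ud = 93.75, S_dd = 56.25
Terminal payoffs (S − K): max(71.25, 0) = 71.25, max(8.75, 0) = 8.75, max(-28.75, 0) = 0
Node u (S = 125): V_u = e^(−0.1)·[0.6237·71.2500 + 0.3763·8.7500] = 43.1875
Node d (S = 75): V_d = e^(−0.1)·[0.6237·8.7500 + 0.3763·0.0000] = 4.9378
Node 0 (S = 100): V_0 = e^(−0.1)·[0.6237·43.1875 + 0.3763·4.9378] = 26.0531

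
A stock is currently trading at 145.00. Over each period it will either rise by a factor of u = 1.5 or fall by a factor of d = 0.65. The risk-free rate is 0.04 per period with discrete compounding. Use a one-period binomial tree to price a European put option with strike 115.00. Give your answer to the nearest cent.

10.80

Risk-neutral probability p = (1 + 0.04 − 0.65)/(1.5 − 0.65) = 0.3900/0.8500 = 0.4588
Terminal stock prices: S_u = 217.5, S_d = 94.25
Terminal payoffs (K − S): max(-102.5, 0) = 0, max(20.75, 0) = 20.75
Node 0 (S = 145): V_0 = 1/1.04·[0.4588·0.0000 + 0.5412·20.7500] = 10.7975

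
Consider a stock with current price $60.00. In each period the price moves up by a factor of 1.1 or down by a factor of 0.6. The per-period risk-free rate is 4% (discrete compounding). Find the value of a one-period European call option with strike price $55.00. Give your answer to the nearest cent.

Risk-neutral probability p = (1 + 0.04 − 0.6)/(1.1 − 0.6) = 0.4400/0.5000 = 0.8800
Terminal stock prices: S_u = 66, S_d = 36
Terminal payoffs (S − K): max(11, 0) = 11, max(-19, 0) = 0
Node 0 (S = 60): V_0 = 1/1.04·[0.8800·11.0000 + 0.1200·0.0000] = 9.3077

$9.31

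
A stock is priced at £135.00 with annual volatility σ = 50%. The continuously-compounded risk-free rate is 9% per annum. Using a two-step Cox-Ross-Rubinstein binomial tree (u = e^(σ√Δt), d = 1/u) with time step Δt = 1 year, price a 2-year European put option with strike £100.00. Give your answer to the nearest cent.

CRR parameters: u = e^(σ√Δt) = e^(0.5·√1) = 1.6487, d = 1/u = 0.6065
Per-period rate: rΔt = 0.09·1 = 0.09, so R = e^0.09 = 1.0942
Risk-neutral probability p = (e^0.09 − 0.6065)/(1.6487 − 0.6065) = 0.4876/1.0422 = 0.4679
Terminal stock prices: S_uu = 367, S_ud = 135, S_dd = 49.66
Terminal payoffs (K − S): max(-267, 0) = 0, max(-35, 0) = 0, max(50.34, 0) = 50.34
Node u (S = 222.6): V_u = e^(−0.09)·[0.4679·0.0000 + 0.5321·0.0000] = 0.0000
Node d (S = 81.88): V_d = e^(−0.09)·[0.4679·0.0000 + 0.5321·50.3363] = 24.4786
Node 0 (S = 135): V_0 = e^(−0.09)·[0.4679·0.0000 + 0.5321·24.4786] = 11.9039

£11.90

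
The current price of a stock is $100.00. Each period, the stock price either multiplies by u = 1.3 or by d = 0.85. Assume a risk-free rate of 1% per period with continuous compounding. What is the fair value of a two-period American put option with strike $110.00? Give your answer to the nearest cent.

$15.95

Risk-neutral probability p = (e^0.01 − 0.85)/(1.3 − 0.85) = 0.1601/0.4500 = 0.3557
Terminal stock prices: S_uu = 169, S_ud = 110.5, S_dd = 72.25
Terminal payoffs (K − S): max(-59, 0) = 0, max(-0.5, 0) = 0, max(37.75, 0) = 37.75
Node u (S = 130): continuation = e^(−0.01)·[0.3557·0.0000 + 0.6443·0.0000] = 0.0000; exercise value = 0.0000 ≤ continuation, so V_u = 0.0000
Node d (S = 85): continuation = e^(−0.01)·[0.3557·0.0000 + 0.6443·37.7500] = 24.0815; exercise value = 25.0000 > continuation, so V_d = 25.0000 (exercise)
Node 0 (S = 100): continuation = e^(−0.01)·[0.3557·0.0000 + 0.6443·25.0000] = 15.9480; exercise value = 10.0000 ≤ continuation, so V_0 = 15.9480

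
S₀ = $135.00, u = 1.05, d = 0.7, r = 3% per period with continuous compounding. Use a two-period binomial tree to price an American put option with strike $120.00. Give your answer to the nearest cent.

Risk-neutral probability p = (e^0.03 − 0.7)/(1.05 − 0.7) = 0.3305/0.3500 = 0.9442
Terminal stock prices: S_uu = 148.8, S_ud = 99.22, S_dd = 66.15
Terminal payoffs (K − S): max(-28.84, 0) = 0, max(20.78, 0) = 20.78, max(53.85, 0) = 53.85
Node u (S = 141.8): continuation = e^(−0.03)·[0.9442·0.0000 + 0.0558·20.7750] = 1.1259; exercise value = 0.0000 ≤ continuation, so V_u = 1.1259
Node d (S = 94.5): continuation = e^(−0.03)·[0.9442·20.7750 + 0.0558·53.8500] = 21.9535; exercise value = 25.5000 > continuation, so V_d = 25.5000 (exercise)
Node 0 (S = 135): continuation = e^(−0.03)·[0.9442·1.1259 + 0.0558·25.5000] = 2.4135; exercise value = 0.0000 ≤ continuation, so V_0 = 2.4135

$2.41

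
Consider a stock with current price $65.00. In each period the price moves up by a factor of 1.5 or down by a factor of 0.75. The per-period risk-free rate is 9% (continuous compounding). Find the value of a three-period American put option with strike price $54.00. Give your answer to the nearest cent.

$4.26

Risk-neutral probability p = (e^0.09 − 0.75)/(1.5 − 0.75) = 0.3442/0.7500 = 0.4589
Terminal stock prices: S_uuu = 219.4, S_uud = 109.7, S_udd = 54.84, S_ddd = 27.42
Terminal payoffs (K − S): max(-165.4, 0) = 0, max(-55.69, 0) = 0, max(-0.8438, 0) = 0, max(26.58, 0) = 26.58
Node uu (S = 146.2): continuation = e^(−0.09)·[0.4589·0.0000 + 0.5411·0.0000] = 0.0000; exercise value = 0.0000 ≤ continuation, so V_uu = 0.0000
Node ud (S = 73.12): continuation = e^(−0.09)·[0.4589·0.0000 + 0.5411·0.0000] = 0.0000; exercise value = 0.0000 ≤ continuation, so V_ud = 0.0000
Node dd (S = 36.56): continuation = e^(−0.09)·[0.4589·0.0000 + 0.5411·26.5781] = 13.1437; exercise value = 17.4375 > continuation, so V_dd = 17.4375 (exercise)
Node u (S = 97.5): continuation = e^(−0.09)·[0.4589·0.0000 + 0.5411·0.0000] = 0.0000; exercise value = 0.0000 ≤ continuation, so V_u = 0.0000
Node d (S = 48.75): continuation = e^(−0.09)·[0.4589·0.0000 + 0.5411·17.4375] = 8.6234; exercise value = 5.2500 ≤ continuation, so V_d = 8.6234
Node 0 (S = 65): continuation = e^(−0.09)·[0.4589·0.0000 + 0.5411·8.6234] = 4.2645; exercise value = 0.0000 ≤ continuation, so V_0 = 4.2645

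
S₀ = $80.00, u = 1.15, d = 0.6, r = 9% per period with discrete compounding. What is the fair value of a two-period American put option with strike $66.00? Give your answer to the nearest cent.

$2.68

Risk-neutral probability p = (1 + 0.09 − 0.6)/(1.15 − 0.6) = 0.4900/0.5500 = 0.8909
Terminal stock prices: S_uu = 105.8, S_ud = 55.2, S_dd = 28.8
Terminal payoffs (K − S): max(-39.8, 0) = 0, max(10.8, 0) = 10.8, max(37.2, 0) = 37.2
Node u (S = 92): continuation = 1/1.09·[0.8909·0.0000 + 0.1091·10.8000] = 1.0809; exercise value = 0.0000 ≤ continuation, so V_u = 1.0809
Node d (S = 48): continuation = 1/1.09·[0.8909·10.8000 + 0.1091·37.2000] = 12.5505; exercise value = 18.0000 > continuation, so V_d = 18.0000 (exercise)
Node 0 (S = 80): continuation = 1/1.09·[0.8909·1.0809 + 0.1091·18.0000] = 2.6850; exercise value = 0.0000 ≤ continuation, so V_0 = 2.6850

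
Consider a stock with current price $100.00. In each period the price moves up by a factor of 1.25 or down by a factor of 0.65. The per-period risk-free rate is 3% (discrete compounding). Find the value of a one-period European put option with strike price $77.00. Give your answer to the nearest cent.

Risk-neutral probability p = (1 + 0.03 − 0.65)/(1.25 − 0.65) = 0.3800/0.6000 = 0.6333
Terminal stock prices: S_u = 125, S_d = 65
Terminal payoffs (K − S): max(-48, 0) = 0, max(12, 0) = 12
Node 0 (S = 100): V_0 = 1/1.03·[0.6333·0.0000 + 0.3667·12.0000] = 4.2718

$4.27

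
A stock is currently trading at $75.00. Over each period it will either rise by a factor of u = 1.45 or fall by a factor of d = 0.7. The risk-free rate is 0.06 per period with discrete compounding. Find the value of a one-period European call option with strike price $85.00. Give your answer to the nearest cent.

Risk-neutral probability p = (1 + 0.06 − 0.7)/(1.45 − 0.7) = 0.3600/0.7500 = 0.4800
Terminal stock prices: S_u = 108.8, S_d = 52.5
Terminal payoffs (S − K): max(23.75, 0) = 23.75, max(-32.5, 0) = 0
Node 0 (S = 75): V_0 = 1/1.06·[0.4800·23.7500 + 0.5200·0.0000] = 10.7547

$10.75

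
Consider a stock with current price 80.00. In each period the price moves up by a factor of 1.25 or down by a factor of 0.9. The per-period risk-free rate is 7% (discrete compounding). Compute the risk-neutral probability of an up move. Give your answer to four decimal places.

p = 0.4857

Risk-neutral probability p = (1 + 0.07 − 0.9)/(1.25 − 0.9) = 0.1700/0.3500 = 0.4857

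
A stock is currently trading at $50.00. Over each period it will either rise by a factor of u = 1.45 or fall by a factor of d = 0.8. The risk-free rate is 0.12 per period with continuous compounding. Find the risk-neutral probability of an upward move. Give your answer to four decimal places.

p = 0.5038

Risk-neutral probability p = (e^0.12 − 0.8)/(1.45 − 0.8) = 0.3275/0.6500 = 0.5038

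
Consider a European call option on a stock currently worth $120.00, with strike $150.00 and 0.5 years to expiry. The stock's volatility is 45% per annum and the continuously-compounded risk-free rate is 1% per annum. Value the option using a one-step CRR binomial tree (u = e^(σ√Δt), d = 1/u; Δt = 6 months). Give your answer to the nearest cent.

$6.38

CRR parameters: u = e^(σ√Δt) = e^(0.45·√0.5) = 1.3746, d = 1/u = 0.7275
Per-period rate: rΔt = 0.01·0.5 = 0.005, so R = e^0.005 = 1.0050
Risk-neutral probability p = (e^0.005 − 0.7275)/(1.3746 − 0.7275) = 0.2776/0.6472 = 0.4289
Terminal stock prices: S_u = 165, S_d = 87.3
Terminal payoffs (S − K): max(14.96, 0) = 14.96, max(-62.7, 0) = 0
Node 0 (S = 120): V_0 = e^(−0.005)·[0.4289·14.9578 + 0.5711·0.0000] = 6.3828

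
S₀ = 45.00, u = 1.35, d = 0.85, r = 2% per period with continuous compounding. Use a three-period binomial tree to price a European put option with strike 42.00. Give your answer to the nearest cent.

3.88

Risk-neutral probability p = (e^0.02 − 0.85)/(1.35 − 0.85) = 0.1702/0.5000 = 0.3404
Terminal stock prices: S_uuu = 110.7, S_uud = 69.71, S_udd = 43.89, S_ddd = 27.64
Terminal payoffs (K − S): max(-68.72, 0) = 0, max(-27.71, 0) = 0, max(-1.892, 0) = 0, max(14.36, 0) = 14.36
Node uu (S = 82.01): V_uu = e^(−0.02)·[0.3404·0.0000 + 0.6596·0.0000] = 0.0000
Node ud (S = 51.64): V_ud = e^(−0.02)·[0.3404·0.0000 + 0.6596·0.0000] = 0.0000
Node dd (S = 32.51): V_dd = e^(−0.02)·[0.3404·0.0000 + 0.6596·14.3644] = 9.2871
Node u (S = 60.75): V_u = e^(−0.02)·[0.3404·0.0000 + 0.6596·0.0000] = 0.0000
Node d (S = 38.25): V_d = e^(−0.02)·[0.3404·0.0000 + 0.6596·9.2871] = 6.0044
Node 0 (S = 45): V_0 = e^(−0.02)·[0.3404·0.0000 + 0.6596·6.0044] = 3.8821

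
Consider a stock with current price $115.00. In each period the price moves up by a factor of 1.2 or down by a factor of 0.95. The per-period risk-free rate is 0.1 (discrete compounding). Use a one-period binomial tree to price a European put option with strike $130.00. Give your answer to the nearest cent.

Risk-neutral probability p = (1 + 0.1 − 0.95)/(1.2 − 0.95) = 0.1500/0.2500 = 0.6000
Terminal stock prices: S_u = 138, S_d = 109.2
Terminal payoffs (K − S): max(-8, 0) = 0, max(20.75, 0) = 20.75
Node 0 (S = 115): V_0 = 1/1.1·[0.6000·0.0000 + 0.4000·20.7500] = 7.5455

$7.55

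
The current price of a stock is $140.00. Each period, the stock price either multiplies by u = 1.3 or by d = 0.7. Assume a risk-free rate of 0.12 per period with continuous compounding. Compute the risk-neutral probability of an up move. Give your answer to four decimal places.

p = 0.7125

Risk-neutral probability p = (e^0.12 − 0.7)/(1.3 − 0.7) = 0.4275/0.6000 = 0.7125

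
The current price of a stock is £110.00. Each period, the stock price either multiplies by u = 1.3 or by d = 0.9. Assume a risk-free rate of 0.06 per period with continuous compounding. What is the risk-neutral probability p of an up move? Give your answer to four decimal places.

p = 0.4046

Risk-neutral probability p = (e^0.06 − 0.9)/(1.3 − 0.9) = 0.1618/0.4000 = 0.4046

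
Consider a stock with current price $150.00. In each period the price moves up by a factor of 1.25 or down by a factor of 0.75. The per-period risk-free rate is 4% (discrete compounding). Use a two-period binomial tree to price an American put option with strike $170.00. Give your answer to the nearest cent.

$29.84

Risk-neutral probability p = (1 + 0.04 − 0.75)/(1.25 − 0.75) = 0.2900/0.5000 = 0.5800
Terminal stock prices: S_uu = 234.4, S_ud = 140.6, S_dd = 84.38
Terminal payoffs (K − S): max(-64.38, 0) = 0, max(29.38, 0) = 29.38, max(85.62, 0) = 85.62
Node u (S = 187.5): continuation = 1/1.04·[0.5800·0.0000 + 0.4200·29.3750] = 11.8630; exercise value = 0.0000 ≤ continuation, so V_u = 11.8630
Node d (S = 112.5): continuation = 1/1.04·[0.5800·29.3750 + 0.4200·85.6250] = 50.9615; exercise value = 57.5000 > continuation, so V_d = 57.5000 (exercise)
Node 0 (S = 150): continuation = 1/1.04·[0.5800·11.8630 + 0.4200·57.5000] = 29.8370; exercise value = 20.0000 ≤ continuation, so V_0 = 29.8370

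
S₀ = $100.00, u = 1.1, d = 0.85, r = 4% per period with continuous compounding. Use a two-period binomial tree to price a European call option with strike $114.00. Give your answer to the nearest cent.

$3.76

Risk-neutral probability p = (e^0.04 − 0.85)/(1.1 − 0.85) = 0.1908/0.2500 = 0.7632
Terminal stock prices: S_uu = 121, S_ud = 93.5, S_dd = 72.25
Terminal payoffs (S − K): max(7, 0) = 7, max(-20.5, 0) = 0, max(-41.75, 0) = 0
Node u (S = 110): V_u = e^(−0.04)·[0.7632·7.0000 + 0.2368·0.0000] = 5.1332
Node d (S = 85): V_d = e^(−0.04)·[0.7632·0.0000 + 0.2368·0.0000] = 0.0000
Node 0 (S = 100): V_0 = e^(−0.04)·[0.7632·5.1332 + 0.2368·0.0000] = 3.7643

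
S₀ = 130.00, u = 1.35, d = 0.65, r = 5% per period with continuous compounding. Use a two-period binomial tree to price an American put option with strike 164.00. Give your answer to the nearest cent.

Risk-neutral probability p = (e^0.05 − 0.65)/(1.35 − 0.65) = 0.4013/0.7000 = 0.5732
Terminal stock prices: S_uu = 236.9, S_ud = 114.1, S_dd = 54.93
Terminal payoffs (K − S): max(-72.93, 0) = 0, max(49.92, 0) = 49.92, max(109.1, 0) = 109.1
Node u (S = 175.5): continuation = e^(−0.05)·[0.5732·0.0000 + 0.4268·49.9250] = 20.2667; exercise value = 0.0000 ≤ continuation, so V_u = 20.2667
Node d (S = 84.5): continuation = e^(−0.05)·[0.5732·49.9250 + 0.4268·109.0750] = 71.5016; exercise value = 79.5000 > continuation, so V_d = 79.5000 (exercise)
Node 0 (S = 130): continuation = e^(−0.05)·[0.5732·20.2667 + 0.4268·79.5000] = 43.3236; exercise value = 34.0000 ≤ continuation, so V_0 = 43.3236

43.32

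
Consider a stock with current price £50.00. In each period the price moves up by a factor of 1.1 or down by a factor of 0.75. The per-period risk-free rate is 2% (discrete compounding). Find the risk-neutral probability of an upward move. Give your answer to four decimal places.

p = 0.7714

Risk-neutral probability p = (1 + 0.02 − 0.75)/(1.1 − 0.75) = 0.2700/0.3500 = 0.7714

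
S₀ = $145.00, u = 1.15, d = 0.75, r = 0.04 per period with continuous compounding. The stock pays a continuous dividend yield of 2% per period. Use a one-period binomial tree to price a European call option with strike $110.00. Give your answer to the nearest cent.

$36.83

Per-period risk-free factor R = e^0.04 = 1.0408; dividend-adjusted growth = e^(0.04−0.02) = 1.0202.
Risk-neutral probability p = (1.0202 − 0.75)/(1.15 − 0.75) = 0.2702/0.4000 = 0.6755
Terminal stock prices: S_u = 166.8, S_d = 108.8
Terminal payoffs (S − K): max(56.75, 0) = 56.75, max(-1.25, 0) = 0
Node 0 (S = 145): V_0 = e^(−0.04)·[0.6755·56.7500 + 0.3245·0.0000] = 36.8317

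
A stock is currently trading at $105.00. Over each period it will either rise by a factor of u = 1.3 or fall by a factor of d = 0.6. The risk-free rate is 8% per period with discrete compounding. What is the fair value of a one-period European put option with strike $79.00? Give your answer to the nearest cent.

$4.66

Risk-neutral probability p = (1 + 0.08 − 0.6)/(1.3 − 0.6) = 0.4800/0.7000 = 0.6857
Terminal stock prices: S_u = 136.5, S_d = 63
Terminal payoffs (K − S): max(-57.5, 0) = 0, max(16, 0) = 16
Node 0 (S = 105): V_0 = 1/1.08·[0.6857·0.0000 + 0.3143·16.0000] = 4.6561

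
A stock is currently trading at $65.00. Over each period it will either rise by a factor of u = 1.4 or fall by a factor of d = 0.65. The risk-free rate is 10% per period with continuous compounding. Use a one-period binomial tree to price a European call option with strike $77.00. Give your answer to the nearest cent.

Risk-neutral probability p = (e^0.1 − 0.65)/(1.4 − 0.65) = 0.4552/0.7500 = 0.6069
Terminal stock prices: S_u = 91, S_d = 42.25
Terminal payoffs (S − K): max(14, 0) = 14, max(-34.75, 0) = 0
Node 0 (S = 65): V_0 = e^(−0.1)·[0.6069·14.0000 + 0.3931·0.0000] = 7.6880

$7.69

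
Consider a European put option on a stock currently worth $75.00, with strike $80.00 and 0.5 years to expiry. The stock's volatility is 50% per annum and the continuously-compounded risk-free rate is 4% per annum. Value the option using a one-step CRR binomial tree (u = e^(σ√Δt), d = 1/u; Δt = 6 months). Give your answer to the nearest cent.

$14.99

CRR parameters: u = e^(σ√Δt) = e^(0.5·√0.5) = 1.4241, d = 1/u = 0.7022
Per-period rate: rΔt = 0.04·0.5 = 0.02, so R = e^0.02 = 1.0202
Risk-neutral probability p = (e^0.02 − 0.7022)/(1.4241 − 0.7022) = 0.3180/0.7219 = 0.4405
Terminal stock prices: S_u = 106.8, S_d = 52.66
Terminal payoffs (K − S): max(-26.81, 0) = 0, max(27.34, 0) = 27.34
Node 0 (S = 75): V_0 = e^(−0.02)·[0.4405·0.0000 + 0.5595·27.3359] = 14.9915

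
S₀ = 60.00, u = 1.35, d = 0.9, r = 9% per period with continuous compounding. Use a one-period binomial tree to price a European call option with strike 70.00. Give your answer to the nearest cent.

Risk-neutral probability p = (e^0.09 − 0.9)/(1.35 − 0.9) = 0.1942/0.4500 = 0.4315
Terminal stock prices: S_u = 81, S_d = 54
Terminal payoffs (S − K): max(11, 0) = 11, max(-16, 0) = 0
Node 0 (S = 60): V_0 = e^(−0.09)·[0.4315·11.0000 + 0.5685·0.0000] = 4.3380

4.34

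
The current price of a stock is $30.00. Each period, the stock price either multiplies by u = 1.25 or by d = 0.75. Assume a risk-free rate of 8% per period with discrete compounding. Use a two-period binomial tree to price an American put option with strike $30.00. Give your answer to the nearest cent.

Risk-neutral probability p = (1 + 0.08 − 0.75)/(1.25 − 0.75) = 0.3300/0.5000 = 0.6600
Terminal stock prices: S_uu = 46.88, S_ud = 28.12, S_dd = 16.88
Terminal payoffs (K − S): max(-16.88, 0) = 0, max(1.875, 0) = 1.875, max(13.12, 0) = 13.12
Node u (S = 37.5): continuation = 1/1.08·[0.6600·0.0000 + 0.3400·1.8750] = 0.5903; exercise value = 0.0000 ≤ continuation, so V_u = 0.5903
Node d (S = 22.5): continuation = 1/1.08·[0.6600·1.8750 + 0.3400·13.1250] = 5.2778; exercise value = 7.5000 > continuation, so V_d = 7.5000 (exercise)
Node 0 (S = 30): continuation = 1/1.08·[0.6600·0.5903 + 0.3400·7.5000] = 2.7218; exercise value = 0.0000 ≤ continuation, so V_0 = 2.7218

$2.72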